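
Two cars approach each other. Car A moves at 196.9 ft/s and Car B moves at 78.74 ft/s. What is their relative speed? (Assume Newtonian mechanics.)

v_rel = v_A + v_B = 196.9 + 78.74 = 275.64 ft/s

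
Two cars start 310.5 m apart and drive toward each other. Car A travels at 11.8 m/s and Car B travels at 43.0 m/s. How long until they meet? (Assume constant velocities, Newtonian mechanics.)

Combined speed: v_combined = 11.8 + 43.0 = 54.8 m/s
Time to meet: t = d/v_combined = 310.5/54.8 = 5.67 s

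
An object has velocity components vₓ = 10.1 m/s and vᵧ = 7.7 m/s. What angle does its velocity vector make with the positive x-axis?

θ = arctan(vᵧ/vₓ) = arctan(7.7/10.1) = 37.32°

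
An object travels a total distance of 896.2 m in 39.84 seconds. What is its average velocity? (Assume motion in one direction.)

v_avg = Δd / Δt = 896.2 / 39.84 = 22.49 m/s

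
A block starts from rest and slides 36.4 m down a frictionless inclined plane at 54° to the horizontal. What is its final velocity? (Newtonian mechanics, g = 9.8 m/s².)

a = g sin(θ) = 9.8 × sin(54°) = 7.9284 m/s²
v = √(2ad) = √(2 × 7.9284 × 36.4) = 24.02 m/s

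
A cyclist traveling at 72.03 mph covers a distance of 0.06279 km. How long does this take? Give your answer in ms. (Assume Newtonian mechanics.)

d = 0.06279 km × 1000.0 = 62.79 m
v = 72.03 mph × 0.44704 = 32.2003 m/s
t = d / v = 62.79 / 32.2003 = 1.94998 s
t = 1.94998 s / 0.001 = 1950 ms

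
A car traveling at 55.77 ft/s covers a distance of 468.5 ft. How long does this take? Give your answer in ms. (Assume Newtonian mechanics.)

d = 468.5 ft × 0.3048 = 142.799 m
v = 55.77 ft/s × 0.3048 = 16.9987 m/s
t = d / v = 142.799 / 16.9987 = 8.40058 s
t = 8.40058 s / 0.001 = 8401 ms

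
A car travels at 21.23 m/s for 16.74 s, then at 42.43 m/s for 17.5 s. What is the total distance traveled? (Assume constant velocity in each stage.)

d₁ = v₁t₁ = 21.23 × 16.74 = 355.3902 m
d₂ = v₂t₂ = 42.43 × 17.5 = 742.525 m
d_total = 355.3902 + 742.525 = 1097.92 m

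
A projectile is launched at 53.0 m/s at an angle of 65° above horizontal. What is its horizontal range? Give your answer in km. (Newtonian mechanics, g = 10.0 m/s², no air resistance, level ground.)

R = v₀² × sin(2θ) / g = 53.0² × sin(2 × 65°) / 10.0 = 2809.0 × 0.766044 / 10.0 = 215.182 m
R = 215.182 m / 1000.0 = 0.2152 km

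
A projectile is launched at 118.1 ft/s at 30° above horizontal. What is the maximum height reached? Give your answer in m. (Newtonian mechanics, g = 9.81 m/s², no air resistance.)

v₀ = 118.1 ft/s × 0.3048 = 35.9969 m/s
H = v₀² × sin²(θ) / (2g) = 35.9969² × sin(30°)² / (2 × 9.81) = 1295.78 × 0.25 / 19.62 = 16.51 m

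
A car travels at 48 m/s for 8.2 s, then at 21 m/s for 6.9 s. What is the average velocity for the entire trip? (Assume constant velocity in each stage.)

d₁ = v₁t₁ = 48 × 8.2 = 393.6 m
d₂ = v₂t₂ = 21 × 6.9 = 144.9 m
d_total = 538.5 m, t_total = 15.1 s
v_avg = d_total/t_total = 538.5/15.1 = 35.66 m/s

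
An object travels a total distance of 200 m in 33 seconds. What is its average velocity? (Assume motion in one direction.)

v_avg = Δd / Δt = 200 / 33 = 6.06 m/s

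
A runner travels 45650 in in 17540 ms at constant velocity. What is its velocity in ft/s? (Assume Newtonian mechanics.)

d = 45650 in × 0.0254 = 1159.51 m
t = 17540 ms × 0.001 = 17.54 s
v = d / t = 1159.51 / 17.54 = 66.1066 m/s
v = 66.1066 m/s / 0.3048 = 216.9 ft/s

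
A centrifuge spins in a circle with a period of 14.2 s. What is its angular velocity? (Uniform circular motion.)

ω = 2π/T = 2π/14.2 = 0.4425 rad/s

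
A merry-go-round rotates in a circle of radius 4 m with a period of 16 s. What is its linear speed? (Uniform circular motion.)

v = 2πr/T = 2π×4/16 = 1.57 m/s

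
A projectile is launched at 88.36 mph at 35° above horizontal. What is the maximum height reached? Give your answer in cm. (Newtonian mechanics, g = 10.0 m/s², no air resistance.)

v₀ = 88.36 mph × 0.44704 = 39.5005 m/s
H = v₀² × sin²(θ) / (2g) = 39.5005² × sin(35°)² / (2 × 10.0) = 1560.29 × 0.32899 / 20.0 = 25.666 m
H = 25.666 m / 0.01 = 2567 cm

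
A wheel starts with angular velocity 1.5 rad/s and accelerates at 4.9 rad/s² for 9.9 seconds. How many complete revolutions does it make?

θ = ω₀t + ½αt² = 1.5×9.9 + ½×4.9×9.9² = 254.9745 rad
Total revolutions = θ/(2π) = 254.9745/(2π) = 40.58
Complete revolutions = ⌊40.58⌋ = 40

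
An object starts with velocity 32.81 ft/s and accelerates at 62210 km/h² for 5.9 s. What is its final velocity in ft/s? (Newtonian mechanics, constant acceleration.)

v₀ = 32.81 ft/s × 0.3048 = 10.0005 m/s
a = 62210 km/h² × 7.716049382716049e-05 = 4.80015 m/s²
v = v₀ + a × t = 10.0005 + 4.80015 × 5.9 = 38.3214 m/s
v = 38.3214 m/s / 0.3048 = 125.7 ft/s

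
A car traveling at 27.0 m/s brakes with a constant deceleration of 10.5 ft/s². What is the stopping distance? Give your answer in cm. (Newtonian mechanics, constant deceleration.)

a = 10.5 ft/s² × 0.3048 = 3.2004 m/s²
d = v₀² / (2a) = 27.0² / (2 × 3.2004) = 729.0 / 6.4008 = 113.892 m
d = 113.892 m / 0.01 = 11390 cm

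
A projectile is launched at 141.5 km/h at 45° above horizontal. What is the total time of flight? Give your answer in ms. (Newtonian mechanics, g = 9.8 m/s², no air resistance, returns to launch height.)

v₀ = 141.5 km/h × 0.2777777777777778 = 39.3056 m/s
T = 2 × v₀ × sin(θ) / g = 2 × 39.3056 × sin(45°) / 9.8 = 2 × 39.3056 × 0.707107 / 9.8 = 5.67209 s
T = 5.67209 s / 0.001 = 5672 ms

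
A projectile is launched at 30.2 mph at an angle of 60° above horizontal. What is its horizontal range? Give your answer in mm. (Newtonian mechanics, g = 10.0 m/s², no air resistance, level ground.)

v₀ = 30.2 mph × 0.44704 = 13.5006 m/s
R = v₀² × sin(2θ) / g = 13.5006² × sin(2 × 60°) / 10.0 = 182.266 × 0.866025 / 10.0 = 15.7847 m
R = 15.7847 m / 0.001 = 15780 mm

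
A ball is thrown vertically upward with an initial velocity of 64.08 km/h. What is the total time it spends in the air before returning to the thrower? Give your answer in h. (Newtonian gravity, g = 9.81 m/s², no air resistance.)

v₀ = 64.08 km/h × 0.2777777777777778 = 17.8 m/s
t_total = 2 × v₀ / g = 2 × 17.8 / 9.81 = 3.62895 s
t_total = 3.62895 s / 3600.0 = 0.001008 h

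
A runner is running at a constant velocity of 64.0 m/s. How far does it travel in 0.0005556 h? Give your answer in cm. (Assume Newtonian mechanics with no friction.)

t = 0.0005556 h × 3600.0 = 2.00016 s
d = v × t = 64.0 × 2.00016 = 128.01 m
d = 128.01 m / 0.01 = 12800 cm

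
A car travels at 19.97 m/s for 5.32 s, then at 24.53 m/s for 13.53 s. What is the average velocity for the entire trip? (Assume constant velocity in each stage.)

d₁ = v₁t₁ = 19.97 × 5.32 = 106.2404 m
d₂ = v₂t₂ = 24.53 × 13.53 = 331.8909 m
d_total = 438.1313 m, t_total = 18.85 s
v_avg = d_total/t_total = 438.1313/18.85 = 23.24 m/s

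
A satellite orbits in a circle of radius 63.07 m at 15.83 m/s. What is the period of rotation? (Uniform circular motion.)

T = 2πr/v = 2π×63.07/15.83 = 25.03 s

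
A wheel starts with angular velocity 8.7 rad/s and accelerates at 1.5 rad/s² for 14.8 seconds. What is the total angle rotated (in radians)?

θ = ω₀t + ½αt² = 8.7×14.8 + ½×1.5×14.8² = 293.04 rad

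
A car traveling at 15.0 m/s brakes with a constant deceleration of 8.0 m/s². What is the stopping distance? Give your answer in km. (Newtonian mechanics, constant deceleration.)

d = v₀² / (2a) = 15.0² / (2 × 8.0) = 225.0 / 16.0 = 14.0625 m
d = 14.0625 m / 1000.0 = 0.01406 km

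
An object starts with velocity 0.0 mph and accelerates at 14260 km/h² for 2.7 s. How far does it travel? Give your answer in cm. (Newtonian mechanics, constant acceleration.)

v₀ = 0.0 mph × 0.44704 = 0.0 m/s
a = 14260 km/h² × 7.716049382716049e-05 = 1.10031 m/s²
d = v₀ × t + ½ × a × t² = 0.0 × 2.7 + 0.5 × 1.10031 × 2.7² = 4.01063 m
d = 4.01063 m / 0.01 = 401.1 cm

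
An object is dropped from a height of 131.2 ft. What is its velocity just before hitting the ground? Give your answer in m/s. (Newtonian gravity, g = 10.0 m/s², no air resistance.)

h = 131.2 ft × 0.3048 = 39.9898 m
v = √(2gh) = √(2 × 10.0 × 39.9898) = 28.28 m/s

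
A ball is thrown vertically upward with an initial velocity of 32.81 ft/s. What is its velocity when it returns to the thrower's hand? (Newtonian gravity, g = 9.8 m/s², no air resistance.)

By conservation of energy (no air resistance), the ball returns to the throw height with the same speed as launch, but directed downward.
|v_ground| = v₀ = 32.81 ft/s
v_ground = 32.81 ft/s (downward)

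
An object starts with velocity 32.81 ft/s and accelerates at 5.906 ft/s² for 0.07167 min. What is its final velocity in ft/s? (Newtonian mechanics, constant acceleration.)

v₀ = 32.81 ft/s × 0.3048 = 10.0005 m/s
a = 5.906 ft/s² × 0.3048 = 1.80015 m/s²
t = 0.07167 min × 60.0 = 4.3002 s
v = v₀ + a × t = 10.0005 + 1.80015 × 4.3002 = 17.7415 m/s
v = 17.7415 m/s / 0.3048 = 58.21 ft/s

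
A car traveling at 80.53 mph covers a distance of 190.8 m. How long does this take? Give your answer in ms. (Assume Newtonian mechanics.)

v = 80.53 mph × 0.44704 = 36.0001 m/s
t = d / v = 190.8 / 36.0001 = 5.29999 s
t = 5.29999 s / 0.001 = 5300 ms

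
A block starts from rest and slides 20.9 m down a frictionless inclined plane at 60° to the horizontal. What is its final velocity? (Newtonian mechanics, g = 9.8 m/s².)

a = g sin(θ) = 9.8 × sin(60°) = 8.48705 m/s²
v = √(2ad) = √(2 × 8.48705 × 20.9) = 18.84 m/s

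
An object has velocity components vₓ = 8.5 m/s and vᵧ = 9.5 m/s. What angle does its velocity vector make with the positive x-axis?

θ = arctan(vᵧ/vₓ) = arctan(9.5/8.5) = 48.18°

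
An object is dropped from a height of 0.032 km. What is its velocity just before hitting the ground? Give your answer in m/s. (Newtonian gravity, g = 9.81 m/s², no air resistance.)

h = 0.032 km × 1000.0 = 32.0 m
v = √(2gh) = √(2 × 9.81 × 32.0) = 25.06 m/s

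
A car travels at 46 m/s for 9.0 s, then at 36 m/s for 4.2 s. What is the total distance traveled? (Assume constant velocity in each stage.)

d₁ = v₁t₁ = 46 × 9.0 = 414.0 m
d₂ = v₂t₂ = 36 × 4.2 = 151.2 m
d_total = 414.0 + 151.2 = 565.2 m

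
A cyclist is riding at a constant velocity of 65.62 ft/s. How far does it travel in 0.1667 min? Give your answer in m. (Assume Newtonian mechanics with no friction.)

v = 65.62 ft/s × 0.3048 = 20.00098 m/s
t = 0.1667 min × 60.0 = 10.002 s
d = v × t = 20.00098 × 10.002 = 200.0 m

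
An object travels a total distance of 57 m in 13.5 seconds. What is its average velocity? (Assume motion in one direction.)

v_avg = Δd / Δt = 57 / 13.5 = 4.22 m/s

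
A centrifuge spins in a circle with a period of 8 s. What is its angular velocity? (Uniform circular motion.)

ω = 2π/T = 2π/8 = 0.7854 rad/s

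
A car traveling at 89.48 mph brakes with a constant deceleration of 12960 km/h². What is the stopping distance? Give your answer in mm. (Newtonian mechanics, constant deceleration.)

v₀ = 89.48 mph × 0.44704 = 40.0011 m/s
a = 12960 km/h² × 7.716049382716049e-05 = 1.0 m/s²
d = v₀² / (2a) = 40.0011² / (2 × 1.0) = 1600.09 / 2.0 = 800.045 m
d = 800.045 m / 0.001 = 800000 mm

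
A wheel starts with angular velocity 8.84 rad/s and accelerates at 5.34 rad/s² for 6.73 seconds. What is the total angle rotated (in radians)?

θ = ω₀t + ½αt² = 8.84×6.73 + ½×5.34×6.73² = 180.43 rad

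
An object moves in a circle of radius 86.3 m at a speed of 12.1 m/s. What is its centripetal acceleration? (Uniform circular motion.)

a_c = v²/r = 12.1²/86.3 = 146.41/86.3 = 1.7 m/s²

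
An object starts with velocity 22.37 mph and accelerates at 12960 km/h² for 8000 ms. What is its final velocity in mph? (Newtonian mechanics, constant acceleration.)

v₀ = 22.37 mph × 0.44704 = 10.0003 m/s
a = 12960 km/h² × 7.716049382716049e-05 = 1.0 m/s²
t = 8000 ms × 0.001 = 8.0 s
v = v₀ + a × t = 10.0003 + 1.0 × 8.0 = 18.0003 m/s
v = 18.0003 m/s / 0.44704 = 40.27 mph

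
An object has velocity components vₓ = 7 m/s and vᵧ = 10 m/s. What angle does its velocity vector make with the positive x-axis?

θ = arctan(vᵧ/vₓ) = arctan(10/7) = 55.01°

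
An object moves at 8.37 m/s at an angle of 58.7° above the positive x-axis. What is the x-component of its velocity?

vₓ = v cos(θ) = 8.37 × cos(58.7°) = 4.35 m/s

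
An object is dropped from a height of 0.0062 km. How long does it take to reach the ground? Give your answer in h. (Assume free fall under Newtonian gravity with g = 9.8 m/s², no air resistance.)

h = 0.0062 km × 1000.0 = 6.2 m
t = √(2h/g) = √(2 × 6.2 / 9.8) = 1.12486 s
t = 1.12486 s / 3600.0 = 0.0003125 h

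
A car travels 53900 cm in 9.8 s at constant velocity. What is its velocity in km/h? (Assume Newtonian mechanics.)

d = 53900 cm × 0.01 = 539.0 m
v = d / t = 539.0 / 9.8 = 55.0 m/s
v = 55.0 m/s / 0.2777777777777778 = 198.0 km/h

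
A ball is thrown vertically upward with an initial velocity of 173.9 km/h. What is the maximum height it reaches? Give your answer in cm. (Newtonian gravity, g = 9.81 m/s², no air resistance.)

v₀ = 173.9 km/h × 0.2777777777777778 = 48.3056 m/s
h_max = v₀² / (2g) = 48.3056² / (2 × 9.81) = 2333.43 / 19.62 = 118.931 m
h_max = 118.931 m / 0.01 = 11890 cm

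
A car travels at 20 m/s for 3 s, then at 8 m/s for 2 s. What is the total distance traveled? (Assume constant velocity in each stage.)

d₁ = v₁t₁ = 20 × 3 = 60 m
d₂ = v₂t₂ = 8 × 2 = 16 m
d_total = 60 + 16 = 76 m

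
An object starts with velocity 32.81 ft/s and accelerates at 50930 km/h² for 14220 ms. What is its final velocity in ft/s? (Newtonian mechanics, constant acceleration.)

v₀ = 32.81 ft/s × 0.3048 = 10.0005 m/s
a = 50930 km/h² × 7.716049382716049e-05 = 3.92978 m/s²
t = 14220 ms × 0.001 = 14.22 s
v = v₀ + a × t = 10.0005 + 3.92978 × 14.22 = 65.882 m/s
v = 65.882 m/s / 0.3048 = 216.1 ft/s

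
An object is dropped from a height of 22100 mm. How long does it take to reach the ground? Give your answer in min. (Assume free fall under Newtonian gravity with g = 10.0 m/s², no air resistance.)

h = 22100 mm × 0.001 = 22.1 m
t = √(2h/g) = √(2 × 22.1 / 10.0) = 2.10238 s
t = 2.10238 s / 60.0 = 0.03504 min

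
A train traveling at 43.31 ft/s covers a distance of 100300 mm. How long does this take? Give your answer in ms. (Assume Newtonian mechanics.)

d = 100300 mm × 0.001 = 100.3 m
v = 43.31 ft/s × 0.3048 = 13.2009 m/s
t = d / v = 100.3 / 13.2009 = 7.59797 s
t = 7.59797 s / 0.001 = 7598 ms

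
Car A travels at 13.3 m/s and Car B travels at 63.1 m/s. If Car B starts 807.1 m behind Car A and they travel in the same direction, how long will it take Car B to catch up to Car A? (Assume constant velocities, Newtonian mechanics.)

Relative speed: v_rel = 63.1 - 13.3 = 49.8 m/s
Time to catch: t = d₀/v_rel = 807.1/49.8 = 16.21 s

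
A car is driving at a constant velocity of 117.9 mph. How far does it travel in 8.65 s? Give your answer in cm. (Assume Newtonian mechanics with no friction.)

v = 117.9 mph × 0.44704 = 52.706 m/s
d = v × t = 52.706 × 8.65 = 455.907 m
d = 455.907 m / 0.01 = 45590 cm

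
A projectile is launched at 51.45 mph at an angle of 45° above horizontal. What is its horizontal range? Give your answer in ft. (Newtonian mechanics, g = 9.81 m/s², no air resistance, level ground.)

v₀ = 51.45 mph × 0.44704 = 23.0002 m/s
R = v₀² × sin(2θ) / g = 23.0002² × sin(2 × 45°) / 9.81 = 529.009 × 1.0 / 9.81 = 53.9255 m
R = 53.9255 m / 0.3048 = 176.9 ft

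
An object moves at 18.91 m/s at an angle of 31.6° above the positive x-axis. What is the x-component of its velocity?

vₓ = v cos(θ) = 18.91 × cos(31.6°) = 16.11 m/s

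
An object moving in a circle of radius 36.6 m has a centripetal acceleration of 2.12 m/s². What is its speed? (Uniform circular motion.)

v = √(a_c × r) = √(2.12 × 36.6) = 8.81 m/s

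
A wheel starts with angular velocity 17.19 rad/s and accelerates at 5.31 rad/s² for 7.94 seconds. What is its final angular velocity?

ω = ω₀ + αt = 17.19 + 5.31 × 7.94 = 59.35 rad/s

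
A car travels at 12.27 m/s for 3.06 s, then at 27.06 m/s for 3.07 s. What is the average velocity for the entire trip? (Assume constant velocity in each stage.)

d₁ = v₁t₁ = 12.27 × 3.06 = 37.5462 m
d₂ = v₂t₂ = 27.06 × 3.07 = 83.0742 m
d_total = 120.6204 m, t_total = 6.13 s
v_avg = d_total/t_total = 120.6204/6.13 = 19.68 m/s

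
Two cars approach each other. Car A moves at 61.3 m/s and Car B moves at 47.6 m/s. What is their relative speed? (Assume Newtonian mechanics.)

v_rel = v_A + v_B = 61.3 + 47.6 = 108.9 m/s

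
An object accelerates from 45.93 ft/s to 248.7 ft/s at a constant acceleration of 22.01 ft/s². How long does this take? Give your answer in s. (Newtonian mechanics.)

v₀ = 45.93 ft/s × 0.3048 = 13.9995 m/s
v = 248.7 ft/s × 0.3048 = 75.8038 m/s
a = 22.01 ft/s² × 0.3048 = 6.70865 m/s²
t = (v - v₀) / a = (75.8038 - 13.9995) / 6.70865 = 9.213 s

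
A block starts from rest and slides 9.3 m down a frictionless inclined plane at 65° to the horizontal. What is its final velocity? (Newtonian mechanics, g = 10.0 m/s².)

a = g sin(θ) = 10.0 × sin(65°) = 9.0631 m/s²
v = √(2ad) = √(2 × 9.0631 × 9.3) = 12.98 m/s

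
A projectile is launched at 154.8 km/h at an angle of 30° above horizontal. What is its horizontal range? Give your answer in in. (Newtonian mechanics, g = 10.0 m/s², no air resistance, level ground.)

v₀ = 154.8 km/h × 0.2777777777777778 = 43.0 m/s
R = v₀² × sin(2θ) / g = 43.0² × sin(2 × 30°) / 10.0 = 1849.0 × 0.866025 / 10.0 = 160.128 m
R = 160.128 m / 0.0254 = 6304 in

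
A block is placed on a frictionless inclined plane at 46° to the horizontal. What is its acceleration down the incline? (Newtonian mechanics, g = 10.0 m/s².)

a = g sin(θ) = 10.0 × sin(46°) = 10.0 × 0.7193 = 7.19 m/s²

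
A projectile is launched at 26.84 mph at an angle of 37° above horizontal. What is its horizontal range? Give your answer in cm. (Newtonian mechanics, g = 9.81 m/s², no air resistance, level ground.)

v₀ = 26.84 mph × 0.44704 = 11.9986 m/s
R = v₀² × sin(2θ) / g = 11.9986² × sin(2 × 37°) / 9.81 = 143.966 × 0.961262 / 9.81 = 14.1069 m
R = 14.1069 m / 0.01 = 1411 cm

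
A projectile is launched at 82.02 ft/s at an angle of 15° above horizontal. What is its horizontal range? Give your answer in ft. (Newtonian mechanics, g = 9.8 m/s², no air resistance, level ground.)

v₀ = 82.02 ft/s × 0.3048 = 24.9997 m/s
R = v₀² × sin(2θ) / g = 24.9997² × sin(2 × 15°) / 9.8 = 624.985 × 0.5 / 9.8 = 31.887 m
R = 31.887 m / 0.3048 = 104.6 ft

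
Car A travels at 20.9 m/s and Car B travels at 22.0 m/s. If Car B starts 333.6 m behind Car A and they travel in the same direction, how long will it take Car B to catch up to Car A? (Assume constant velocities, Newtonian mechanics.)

Relative speed: v_rel = 22.0 - 20.9 = 1.1 m/s
Time to catch: t = d₀/v_rel = 333.6/1.1 = 303.27 s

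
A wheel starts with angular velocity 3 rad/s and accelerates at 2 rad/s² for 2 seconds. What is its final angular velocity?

ω = ω₀ + αt = 3 + 2 × 2 = 7 rad/s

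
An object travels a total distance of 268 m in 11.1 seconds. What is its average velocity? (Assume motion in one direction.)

v_avg = Δd / Δt = 268 / 11.1 = 24.14 m/s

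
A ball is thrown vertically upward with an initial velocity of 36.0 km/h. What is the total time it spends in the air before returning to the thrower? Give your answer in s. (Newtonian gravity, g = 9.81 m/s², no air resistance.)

v₀ = 36.0 km/h × 0.2777777777777778 = 10.0 m/s
t_total = 2 × v₀ / g = 2 × 10.0 / 9.81 = 2.039 s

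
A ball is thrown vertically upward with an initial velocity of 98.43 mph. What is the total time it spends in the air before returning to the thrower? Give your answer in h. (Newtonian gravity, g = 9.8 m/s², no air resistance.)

v₀ = 98.43 mph × 0.44704 = 44.0021 m/s
t_total = 2 × v₀ / g = 2 × 44.0021 / 9.8 = 8.98002 s
t_total = 8.98002 s / 3600.0 = 0.002494 h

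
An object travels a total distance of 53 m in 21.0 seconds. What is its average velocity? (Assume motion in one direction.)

v_avg = Δd / Δt = 53 / 21.0 = 2.52 m/s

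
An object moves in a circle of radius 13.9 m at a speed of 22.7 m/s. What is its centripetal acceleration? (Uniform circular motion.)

a_c = v²/r = 22.7²/13.9 = 515.29/13.9 = 37.07 m/s²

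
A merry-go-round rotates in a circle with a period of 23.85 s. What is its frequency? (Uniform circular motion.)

f = 1/T = 1/23.85 = 0.0419 Hz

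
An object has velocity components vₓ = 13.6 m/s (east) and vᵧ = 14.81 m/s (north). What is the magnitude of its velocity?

|v| = √(vₓ² + vᵧ²) = √(13.6² + 14.81²) = √(404.2961) = 20.11 m/s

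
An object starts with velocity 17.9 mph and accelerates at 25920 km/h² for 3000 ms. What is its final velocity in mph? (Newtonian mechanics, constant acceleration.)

v₀ = 17.9 mph × 0.44704 = 8.00202 m/s
a = 25920 km/h² × 7.716049382716049e-05 = 2.0 m/s²
t = 3000 ms × 0.001 = 3.0 s
v = v₀ + a × t = 8.00202 + 2.0 × 3.0 = 14.002 m/s
v = 14.002 m/s / 0.44704 = 31.32 mph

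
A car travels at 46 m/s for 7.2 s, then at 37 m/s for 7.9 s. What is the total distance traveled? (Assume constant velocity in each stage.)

d₁ = v₁t₁ = 46 × 7.2 = 331.2 m
d₂ = v₂t₂ = 37 × 7.9 = 292.3 m
d_total = 331.2 + 292.3 = 623.5 m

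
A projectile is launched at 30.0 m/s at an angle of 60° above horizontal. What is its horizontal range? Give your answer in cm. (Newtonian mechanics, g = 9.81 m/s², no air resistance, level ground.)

R = v₀² × sin(2θ) / g = 30.0² × sin(2 × 60°) / 9.81 = 900.0 × 0.866025 / 9.81 = 79.4518 m
R = 79.4518 m / 0.01 = 7945 cm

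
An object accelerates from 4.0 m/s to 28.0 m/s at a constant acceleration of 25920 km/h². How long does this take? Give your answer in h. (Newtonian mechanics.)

a = 25920 km/h² × 7.716049382716049e-05 = 2.0 m/s²
t = (v - v₀) / a = (28.0 - 4.0) / 2.0 = 12.0 s
t = 12.0 s / 3600.0 = 0.003333 h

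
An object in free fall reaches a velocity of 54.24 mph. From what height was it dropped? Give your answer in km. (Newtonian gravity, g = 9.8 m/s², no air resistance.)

v = 54.24 mph × 0.44704 = 24.2474 m/s
h = v² / (2g) = 24.2474² / (2 × 9.8) = 29.9968 m
h = 29.9968 m / 1000.0 = 0.03 km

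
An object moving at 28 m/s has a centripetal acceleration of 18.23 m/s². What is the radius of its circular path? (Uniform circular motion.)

r = v²/a_c = 28²/18.23 = 43.01 m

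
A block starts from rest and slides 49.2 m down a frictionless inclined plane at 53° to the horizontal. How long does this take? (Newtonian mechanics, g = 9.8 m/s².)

a = g sin(θ) = 9.8 × sin(53°) = 7.8266 m/s²
t = √(2d/a) = √(2 × 49.2 / 7.8266) = 3.55 s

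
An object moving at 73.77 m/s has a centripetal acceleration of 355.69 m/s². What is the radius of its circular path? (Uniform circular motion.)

r = v²/a_c = 73.77²/355.69 = 15.3 m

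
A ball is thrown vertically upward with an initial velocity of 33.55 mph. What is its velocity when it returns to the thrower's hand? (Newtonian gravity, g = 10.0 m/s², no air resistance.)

By conservation of energy (no air resistance), the ball returns to the throw height with the same speed as launch, but directed downward.
|v_ground| = v₀ = 33.55 mph
v_ground = 33.55 mph (downward)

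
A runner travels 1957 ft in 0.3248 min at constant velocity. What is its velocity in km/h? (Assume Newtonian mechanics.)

d = 1957 ft × 0.3048 = 596.494 m
t = 0.3248 min × 60.0 = 19.488 s
v = d / t = 596.494 / 19.488 = 30.6083 m/s
v = 30.6083 m/s / 0.2777777777777778 = 110.2 km/h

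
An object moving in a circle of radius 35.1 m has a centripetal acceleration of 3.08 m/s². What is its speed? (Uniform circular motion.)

v = √(a_c × r) = √(3.08 × 35.1) = 10.4 m/s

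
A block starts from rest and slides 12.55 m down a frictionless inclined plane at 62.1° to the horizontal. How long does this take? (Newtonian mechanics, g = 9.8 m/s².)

a = g sin(θ) = 9.8 × sin(62.1°) = 8.6609 m/s²
t = √(2d/a) = √(2 × 12.55 / 8.6609) = 1.7 s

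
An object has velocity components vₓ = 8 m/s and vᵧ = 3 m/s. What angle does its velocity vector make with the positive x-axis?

θ = arctan(vᵧ/vₓ) = arctan(3/8) = 20.56°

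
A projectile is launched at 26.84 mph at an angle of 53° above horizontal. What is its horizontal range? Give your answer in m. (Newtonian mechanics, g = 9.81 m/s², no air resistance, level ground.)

v₀ = 26.84 mph × 0.44704 = 11.9986 m/s
R = v₀² × sin(2θ) / g = 11.9986² × sin(2 × 53°) / 9.81 = 143.966 × 0.961262 / 9.81 = 14.11 m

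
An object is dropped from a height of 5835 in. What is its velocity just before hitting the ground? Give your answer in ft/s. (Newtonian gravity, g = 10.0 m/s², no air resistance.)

h = 5835 in × 0.0254 = 148.209 m
v = √(2gh) = √(2 × 10.0 × 148.209) = 54.4443 m/s
v = 54.4443 m/s / 0.3048 = 178.6 ft/s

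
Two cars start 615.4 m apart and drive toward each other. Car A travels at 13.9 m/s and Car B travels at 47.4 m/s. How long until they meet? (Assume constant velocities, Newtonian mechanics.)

Combined speed: v_combined = 13.9 + 47.4 = 61.3 m/s
Time to meet: t = d/v_combined = 615.4/61.3 = 10.04 s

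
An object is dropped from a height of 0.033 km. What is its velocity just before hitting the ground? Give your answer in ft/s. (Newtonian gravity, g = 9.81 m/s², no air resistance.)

h = 0.033 km × 1000.0 = 33.0 m
v = √(2gh) = √(2 × 9.81 × 33.0) = 25.4452 m/s
v = 25.4452 m/s / 0.3048 = 83.48 ft/s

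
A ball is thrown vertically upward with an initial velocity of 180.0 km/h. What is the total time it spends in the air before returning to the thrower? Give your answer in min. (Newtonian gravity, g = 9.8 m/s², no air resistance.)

v₀ = 180.0 km/h × 0.2777777777777778 = 50.0 m/s
t_total = 2 × v₀ / g = 2 × 50.0 / 9.8 = 10.2041 s
t_total = 10.2041 s / 60.0 = 0.1701 min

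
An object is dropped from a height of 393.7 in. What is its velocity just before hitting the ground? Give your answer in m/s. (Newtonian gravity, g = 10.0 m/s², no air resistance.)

h = 393.7 in × 0.0254 = 9.99998 m
v = √(2gh) = √(2 × 10.0 × 9.99998) = 14.14 m/s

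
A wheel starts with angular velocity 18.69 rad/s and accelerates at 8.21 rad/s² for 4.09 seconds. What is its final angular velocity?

ω = ω₀ + αt = 18.69 + 8.21 × 4.09 = 52.27 rad/s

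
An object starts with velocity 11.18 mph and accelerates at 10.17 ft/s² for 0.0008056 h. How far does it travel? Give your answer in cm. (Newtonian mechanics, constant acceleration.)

v₀ = 11.18 mph × 0.44704 = 4.99791 m/s
a = 10.17 ft/s² × 0.3048 = 3.09982 m/s²
t = 0.0008056 h × 3600.0 = 2.90016 s
d = v₀ × t + ½ × a × t² = 4.99791 × 2.90016 + 0.5 × 3.09982 × 2.90016² = 27.5309 m
d = 27.5309 m / 0.01 = 2753 cm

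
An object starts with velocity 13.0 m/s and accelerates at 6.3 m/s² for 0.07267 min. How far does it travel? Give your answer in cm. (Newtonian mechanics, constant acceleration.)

t = 0.07267 min × 60.0 = 4.3602 s
d = v₀ × t + ½ × a × t² = 13.0 × 4.3602 + 0.5 × 6.3 × 4.3602² = 116.568 m
d = 116.568 m / 0.01 = 11660 cm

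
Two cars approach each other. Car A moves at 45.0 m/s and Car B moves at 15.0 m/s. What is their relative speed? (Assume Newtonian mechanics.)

v_rel = v_A + v_B = 45.0 + 15.0 = 60.0 m/s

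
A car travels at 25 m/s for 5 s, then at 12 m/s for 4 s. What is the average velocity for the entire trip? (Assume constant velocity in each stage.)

d₁ = v₁t₁ = 25 × 5 = 125 m
d₂ = v₂t₂ = 12 × 4 = 48 m
d_total = 173 m, t_total = 9 s
v_avg = d_total/t_total = 173/9 = 19.22 m/s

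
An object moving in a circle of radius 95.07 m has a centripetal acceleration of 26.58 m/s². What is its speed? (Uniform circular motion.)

v = √(a_c × r) = √(26.58 × 95.07) = 50.27 m/s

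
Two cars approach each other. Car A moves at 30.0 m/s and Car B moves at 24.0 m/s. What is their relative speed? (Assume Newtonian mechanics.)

v_rel = v_A + v_B = 30.0 + 24.0 = 54.0 m/s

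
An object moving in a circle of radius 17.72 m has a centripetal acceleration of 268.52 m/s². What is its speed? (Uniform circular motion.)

v = √(a_c × r) = √(268.52 × 17.72) = 68.98 m/s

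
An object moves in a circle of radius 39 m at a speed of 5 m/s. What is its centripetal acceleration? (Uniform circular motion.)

a_c = v²/r = 5²/39 = 25/39 = 0.64 m/s²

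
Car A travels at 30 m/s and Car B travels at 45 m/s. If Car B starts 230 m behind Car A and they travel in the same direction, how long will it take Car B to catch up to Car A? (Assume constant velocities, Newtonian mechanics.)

Relative speed: v_rel = 45 - 30 = 15 m/s
Time to catch: t = d₀/v_rel = 230/15 = 15.33 s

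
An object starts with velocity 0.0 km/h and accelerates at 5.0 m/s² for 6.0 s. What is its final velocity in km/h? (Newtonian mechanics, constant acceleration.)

v₀ = 0.0 km/h × 0.2777777777777778 = 0.0 m/s
v = v₀ + a × t = 0.0 + 5.0 × 6.0 = 30.0 m/s
v = 30.0 m/s / 0.2777777777777778 = 108.0 km/h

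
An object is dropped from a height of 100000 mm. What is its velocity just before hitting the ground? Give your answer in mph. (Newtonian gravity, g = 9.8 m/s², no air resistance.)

h = 100000 mm × 0.001 = 100.0 m
v = √(2gh) = √(2 × 9.8 × 100.0) = 44.2719 m/s
v = 44.2719 m/s / 0.44704 = 99.03 mph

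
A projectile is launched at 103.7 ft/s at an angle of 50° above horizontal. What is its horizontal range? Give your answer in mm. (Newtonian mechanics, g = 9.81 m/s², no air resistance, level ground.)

v₀ = 103.7 ft/s × 0.3048 = 31.6078 m/s
R = v₀² × sin(2θ) / g = 31.6078² × sin(2 × 50°) / 9.81 = 999.053 × 0.984808 / 9.81 = 100.293 m
R = 100.293 m / 0.001 = 100300 mm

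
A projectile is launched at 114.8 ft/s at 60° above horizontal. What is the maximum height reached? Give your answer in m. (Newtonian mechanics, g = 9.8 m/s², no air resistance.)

v₀ = 114.8 ft/s × 0.3048 = 34.991 m/s
H = v₀² × sin²(θ) / (2g) = 34.991² × sin(60°)² / (2 × 9.8) = 1224.37 × 0.75 / 19.6 = 46.85 m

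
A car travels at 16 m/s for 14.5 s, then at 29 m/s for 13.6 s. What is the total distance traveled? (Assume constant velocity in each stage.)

d₁ = v₁t₁ = 16 × 14.5 = 232.0 m
d₂ = v₂t₂ = 29 × 13.6 = 394.4 m
d_total = 232.0 + 394.4 = 626.4 m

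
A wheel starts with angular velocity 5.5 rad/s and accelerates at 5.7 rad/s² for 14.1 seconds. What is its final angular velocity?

ω = ω₀ + αt = 5.5 + 5.7 × 14.1 = 85.87 rad/s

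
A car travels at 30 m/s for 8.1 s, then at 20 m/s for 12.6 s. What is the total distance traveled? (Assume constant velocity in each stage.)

d₁ = v₁t₁ = 30 × 8.1 = 243.0 m
d₂ = v₂t₂ = 20 × 12.6 = 252.0 m
d_total = 243.0 + 252.0 = 495.0 m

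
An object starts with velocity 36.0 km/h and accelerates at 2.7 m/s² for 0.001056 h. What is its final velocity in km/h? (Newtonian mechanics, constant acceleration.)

v₀ = 36.0 km/h × 0.2777777777777778 = 10.0 m/s
t = 0.001056 h × 3600.0 = 3.8016 s
v = v₀ + a × t = 10.0 + 2.7 × 3.8016 = 20.2643 m/s
v = 20.2643 m/s / 0.2777777777777778 = 72.95 km/h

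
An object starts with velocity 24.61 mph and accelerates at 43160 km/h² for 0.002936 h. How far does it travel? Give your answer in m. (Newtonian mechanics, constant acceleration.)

v₀ = 24.61 mph × 0.44704 = 11.0017 m/s
a = 43160 km/h² × 7.716049382716049e-05 = 3.33025 m/s²
t = 0.002936 h × 3600.0 = 10.5696 s
d = v₀ × t + ½ × a × t² = 11.0017 × 10.5696 + 0.5 × 3.33025 × 10.5696² = 302.3 m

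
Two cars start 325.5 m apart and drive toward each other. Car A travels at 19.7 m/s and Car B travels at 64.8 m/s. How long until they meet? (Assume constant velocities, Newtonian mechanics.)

Combined speed: v_combined = 19.7 + 64.8 = 84.5 m/s
Time to meet: t = d/v_combined = 325.5/84.5 = 3.85 s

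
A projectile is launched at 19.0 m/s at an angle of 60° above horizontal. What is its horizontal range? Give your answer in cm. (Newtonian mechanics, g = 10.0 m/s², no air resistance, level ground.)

R = v₀² × sin(2θ) / g = 19.0² × sin(2 × 60°) / 10.0 = 361.0 × 0.866025 / 10.0 = 31.2635 m
R = 31.2635 m / 0.01 = 3126 cm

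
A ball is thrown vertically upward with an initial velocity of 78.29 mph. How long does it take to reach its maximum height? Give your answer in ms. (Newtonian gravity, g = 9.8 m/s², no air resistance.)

v₀ = 78.29 mph × 0.44704 = 34.9988 m/s
t_up = v₀ / g = 34.9988 / 9.8 = 3.57131 s
t_up = 3.57131 s / 0.001 = 3571 ms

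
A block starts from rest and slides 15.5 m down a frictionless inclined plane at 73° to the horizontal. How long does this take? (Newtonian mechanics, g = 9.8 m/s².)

a = g sin(θ) = 9.8 × sin(73°) = 9.3718 m/s²
t = √(2d/a) = √(2 × 15.5 / 9.3718) = 1.82 s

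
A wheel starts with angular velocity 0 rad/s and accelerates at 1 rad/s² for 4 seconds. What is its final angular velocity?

ω = ω₀ + αt = 0 + 1 × 4 = 4 rad/s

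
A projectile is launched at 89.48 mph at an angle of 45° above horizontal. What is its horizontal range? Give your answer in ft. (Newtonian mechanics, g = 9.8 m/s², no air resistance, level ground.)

v₀ = 89.48 mph × 0.44704 = 40.0011 m/s
R = v₀² × sin(2θ) / g = 40.0011² × sin(2 × 45°) / 9.8 = 1600.09 × 1.0 / 9.8 = 163.274 m
R = 163.274 m / 0.3048 = 535.7 ft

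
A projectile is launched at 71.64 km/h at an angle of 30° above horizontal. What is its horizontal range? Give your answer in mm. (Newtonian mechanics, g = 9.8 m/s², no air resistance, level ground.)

v₀ = 71.64 km/h × 0.2777777777777778 = 19.9 m/s
R = v₀² × sin(2θ) / g = 19.9² × sin(2 × 30°) / 9.8 = 396.01 × 0.866025 / 9.8 = 34.9954 m
R = 34.9954 m / 0.001 = 35000 mm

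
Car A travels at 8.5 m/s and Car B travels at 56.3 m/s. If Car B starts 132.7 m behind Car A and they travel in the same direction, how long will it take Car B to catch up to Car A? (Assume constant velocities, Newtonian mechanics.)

Relative speed: v_rel = 56.3 - 8.5 = 47.8 m/s
Time to catch: t = d₀/v_rel = 132.7/47.8 = 2.78 s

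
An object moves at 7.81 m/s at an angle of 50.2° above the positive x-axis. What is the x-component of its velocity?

vₓ = v cos(θ) = 7.81 × cos(50.2°) = 5.0 m/s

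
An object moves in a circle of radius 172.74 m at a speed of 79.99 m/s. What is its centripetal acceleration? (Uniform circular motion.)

a_c = v²/r = 79.99²/172.74 = 6398.4001/172.74 = 37.04 m/s²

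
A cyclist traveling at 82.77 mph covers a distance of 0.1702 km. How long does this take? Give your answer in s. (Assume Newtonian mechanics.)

d = 0.1702 km × 1000.0 = 170.2 m
v = 82.77 mph × 0.44704 = 37.0015 m/s
t = d / v = 170.2 / 37.0015 = 4.6 s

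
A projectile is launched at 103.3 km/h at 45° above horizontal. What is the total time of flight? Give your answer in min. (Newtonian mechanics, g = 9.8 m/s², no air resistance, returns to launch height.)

v₀ = 103.3 km/h × 0.2777777777777778 = 28.6944 m/s
T = 2 × v₀ × sin(θ) / g = 2 × 28.6944 × sin(45°) / 9.8 = 2 × 28.6944 × 0.707107 / 9.8 = 4.14082 s
T = 4.14082 s / 60.0 = 0.06901 min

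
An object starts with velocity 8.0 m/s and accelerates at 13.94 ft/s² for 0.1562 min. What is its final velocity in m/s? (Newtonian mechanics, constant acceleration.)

a = 13.94 ft/s² × 0.3048 = 4.24891 m/s²
t = 0.1562 min × 60.0 = 9.372 s
v = v₀ + a × t = 8.0 + 4.24891 × 9.372 = 47.82 m/s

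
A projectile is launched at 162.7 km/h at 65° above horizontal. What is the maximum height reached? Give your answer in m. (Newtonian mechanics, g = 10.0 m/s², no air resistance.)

v₀ = 162.7 km/h × 0.2777777777777778 = 45.1944 m/s
H = v₀² × sin²(θ) / (2g) = 45.1944² × sin(65°)² / (2 × 10.0) = 2042.53 × 0.821394 / 20.0 = 83.89 m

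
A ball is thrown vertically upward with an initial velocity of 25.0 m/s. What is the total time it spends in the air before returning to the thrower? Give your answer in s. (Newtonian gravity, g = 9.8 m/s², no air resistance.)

t_total = 2 × v₀ / g = 2 × 25.0 / 9.8 = 5.102 s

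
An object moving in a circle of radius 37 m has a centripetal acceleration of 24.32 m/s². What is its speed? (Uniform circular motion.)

v = √(a_c × r) = √(24.32 × 37) = 30.0 m/s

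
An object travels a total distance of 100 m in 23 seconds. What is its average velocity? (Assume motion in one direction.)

v_avg = Δd / Δt = 100 / 23 = 4.35 m/s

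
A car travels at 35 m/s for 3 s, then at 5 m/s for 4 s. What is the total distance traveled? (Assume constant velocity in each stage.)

d₁ = v₁t₁ = 35 × 3 = 105 m
d₂ = v₂t₂ = 5 × 4 = 20 m
d_total = 105 + 20 = 125 m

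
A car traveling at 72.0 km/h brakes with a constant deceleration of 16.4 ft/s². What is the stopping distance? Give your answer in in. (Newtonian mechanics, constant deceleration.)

v₀ = 72.0 km/h × 0.2777777777777778 = 20.0 m/s
a = 16.4 ft/s² × 0.3048 = 4.99872 m/s²
d = v₀² / (2a) = 20.0² / (2 × 4.99872) = 400.0 / 9.99744 = 40.0102 m
d = 40.0102 m / 0.0254 = 1575 in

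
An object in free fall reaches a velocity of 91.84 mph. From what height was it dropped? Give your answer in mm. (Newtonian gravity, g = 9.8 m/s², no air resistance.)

v = 91.84 mph × 0.44704 = 41.0562 m/s
h = v² / (2g) = 41.0562² / (2 × 9.8) = 86.0006 m
h = 86.0006 m / 0.001 = 86000 mm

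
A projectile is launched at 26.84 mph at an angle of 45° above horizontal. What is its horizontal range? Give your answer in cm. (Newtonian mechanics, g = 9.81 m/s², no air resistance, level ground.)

v₀ = 26.84 mph × 0.44704 = 11.9986 m/s
R = v₀² × sin(2θ) / g = 11.9986² × sin(2 × 45°) / 9.81 = 143.966 × 1.0 / 9.81 = 14.6754 m
R = 14.6754 m / 0.01 = 1468 cm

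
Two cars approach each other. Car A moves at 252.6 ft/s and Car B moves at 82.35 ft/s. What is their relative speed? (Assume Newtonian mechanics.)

v_rel = v_A + v_B = 252.6 + 82.35 = 334.95 ft/s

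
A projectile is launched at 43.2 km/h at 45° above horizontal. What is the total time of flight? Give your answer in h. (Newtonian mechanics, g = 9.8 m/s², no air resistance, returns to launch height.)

v₀ = 43.2 km/h × 0.2777777777777778 = 12.0 m/s
T = 2 × v₀ × sin(θ) / g = 2 × 12.0 × sin(45°) / 9.8 = 2 × 12.0 × 0.707107 / 9.8 = 1.73169 s
T = 1.73169 s / 3600.0 = 0.000481 h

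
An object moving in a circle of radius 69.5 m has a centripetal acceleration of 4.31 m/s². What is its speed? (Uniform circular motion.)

v = √(a_c × r) = √(4.31 × 69.5) = 17.31 m/s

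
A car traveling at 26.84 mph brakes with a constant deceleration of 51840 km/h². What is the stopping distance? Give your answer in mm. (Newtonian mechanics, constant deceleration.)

v₀ = 26.84 mph × 0.44704 = 11.9986 m/s
a = 51840 km/h² × 7.716049382716049e-05 = 4.0 m/s²
d = v₀² / (2a) = 11.9986² / (2 × 4.0) = 143.966 / 8.0 = 17.9958 m
d = 17.9958 m / 0.001 = 18000 mm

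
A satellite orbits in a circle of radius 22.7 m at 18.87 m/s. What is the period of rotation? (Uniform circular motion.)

T = 2πr/v = 2π×22.7/18.87 = 7.56 s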